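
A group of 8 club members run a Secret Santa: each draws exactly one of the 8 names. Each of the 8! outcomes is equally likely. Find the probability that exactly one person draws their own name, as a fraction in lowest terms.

Favorable outcomes: C(8,1)·!7 = 8·1854 = 14832.
Total outcomes: 8! = 40320.
Probability = 14832/40320 = 103/280.

103/280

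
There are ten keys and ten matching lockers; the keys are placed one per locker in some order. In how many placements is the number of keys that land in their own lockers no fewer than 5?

13264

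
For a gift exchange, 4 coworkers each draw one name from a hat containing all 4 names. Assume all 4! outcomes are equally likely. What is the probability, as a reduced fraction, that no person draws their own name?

3/8

Favorable outcomes: !4 = 9.
Total outcomes: 4! = 24.
Probability = 9/24 = 3/8.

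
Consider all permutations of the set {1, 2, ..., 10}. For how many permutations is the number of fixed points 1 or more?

2293839

Sum C(10,i)·!(10-i) for i = 1..10:
  i=1: C(10,1)·!9 = 10·133496 = 1334960
  i=2: C(10,2)·!8 = 45·14833 = 667485
  i=3: C(10,3)·!7 = 120·1854 = 222480
  i=4: C(10,4)·!6 = 210·265 = 55650
  i=5: C(10,5)·!5 = 252·44 = 11088
  i=6: C(10,6)·!4 = 210·9 = 1890
  i=7: C(10,7)·!3 = 120·2 = 240
  i=8: C(10,8)·!2 = 45·1 = 45
  i=9: C(10,9)·!1 = 10·0 = 0
  i=10: C(10,10)·!0 = 1·1 = 1
Total = 2293839.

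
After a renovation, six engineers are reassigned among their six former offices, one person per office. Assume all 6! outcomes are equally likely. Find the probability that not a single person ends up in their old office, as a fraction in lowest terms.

53/144

Favorable outcomes: !6 = 265.
Total outcomes: 6! = 720.
Probability = 265/720 = 53/144.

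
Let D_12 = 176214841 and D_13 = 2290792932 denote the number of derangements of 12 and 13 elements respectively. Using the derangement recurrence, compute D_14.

32071101049

D_14 = (14-1)·(D_13 + D_12) = 13·(2290792932 + 176214841) = 13·2467007773 = 32071101049.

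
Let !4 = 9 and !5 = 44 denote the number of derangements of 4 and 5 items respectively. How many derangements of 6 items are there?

265

!6 = (6-1)·(!5 + !4) = 5·(44 + 9) = 5·53 = 265.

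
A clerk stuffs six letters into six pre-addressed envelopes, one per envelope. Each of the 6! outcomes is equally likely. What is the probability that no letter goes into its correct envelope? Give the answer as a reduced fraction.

53/144

Favorable outcomes: !6 = 265.
Total outcomes: 6! = 720.
Probability = 265/720 = 53/144.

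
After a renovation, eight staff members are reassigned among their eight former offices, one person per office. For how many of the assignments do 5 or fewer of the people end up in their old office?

40291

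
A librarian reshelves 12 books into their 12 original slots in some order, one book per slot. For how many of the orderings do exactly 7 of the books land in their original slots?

Pick the 7 fixed positions: C(12,7) = 792 ways.
The other 5 form a derangement: !5 = 44.
Total: 792 × 44 = 34848.

34848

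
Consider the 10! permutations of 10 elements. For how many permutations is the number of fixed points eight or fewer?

3628799

# with exactly i fixed is C(10,i)·!(10-i); sum over i=0..8:
  i=0: C(10,0)·!10 = 1·1334961 = 1334961
  i=1: C(10,1)·!9 = 10·133496 = 1334960
  i=2: C(10,2)·!8 = 45·14833 = 667485
  i=3: C(10,3)·!7 = 120·1854 = 222480
  i=4: C(10,4)·!6 = 210·265 = 55650
  i=5: C(10,5)·!5 = 252·44 = 11088
  i=6: C(10,6)·!4 = 210·9 = 1890
  i=7: C(10,7)·!3 = 120·2 = 240
  i=8: C(10,8)·!2 = 45·1 = 45
Total = 3628799.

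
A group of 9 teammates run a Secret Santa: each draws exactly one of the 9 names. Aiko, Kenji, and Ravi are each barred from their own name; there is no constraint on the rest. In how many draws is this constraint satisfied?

256320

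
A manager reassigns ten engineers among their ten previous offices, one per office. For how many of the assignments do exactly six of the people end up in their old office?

Pick the 6 fixed positions: C(10,6) = 210 ways.
The other 4 form a derangement: !4 = 9.
Total: 210 × 9 = 1890.

1890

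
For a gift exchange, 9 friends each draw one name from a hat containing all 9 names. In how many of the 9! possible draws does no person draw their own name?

133496

Recurrence: !9 = 9·!8 + (-1)^9.
!9 = 9·14833 - 1 = 133496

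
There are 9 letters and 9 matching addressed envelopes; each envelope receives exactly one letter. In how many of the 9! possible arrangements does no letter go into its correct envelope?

133496

!9 is the nearest integer to 9!/e.
9! = 362880, and 362880/e ≈ 133496.09, so !9 = 133496.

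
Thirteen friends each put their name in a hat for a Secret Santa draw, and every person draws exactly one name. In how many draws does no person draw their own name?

!13 is the nearest integer to 13!/e.
13! = 6227020800, and 6227020800/e ≈ 2290792932.07, so !13 = 2290792932.

2290792932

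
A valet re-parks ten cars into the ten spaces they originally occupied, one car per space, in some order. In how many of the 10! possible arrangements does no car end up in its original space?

1334961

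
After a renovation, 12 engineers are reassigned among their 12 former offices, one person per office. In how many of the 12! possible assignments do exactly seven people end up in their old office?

Choose which 7 of the 12 are fixed: C(12,7) = 792.
The other 5 form a derangement: !5 = 44.
Total: 792 × 44 = 34848.

34848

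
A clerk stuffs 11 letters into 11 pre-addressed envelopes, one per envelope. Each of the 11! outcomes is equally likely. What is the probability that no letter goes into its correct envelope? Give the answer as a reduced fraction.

Favorable outcomes: !11 = 14684570.
Total outcomes: 11! = 39916800.
Probability = 14684570/39916800 = 1468457/3991680.

1468457/3991680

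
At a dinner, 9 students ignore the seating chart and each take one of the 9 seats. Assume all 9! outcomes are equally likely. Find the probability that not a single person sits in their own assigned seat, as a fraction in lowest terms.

Favorable outcomes: !9 = 133496.
Total outcomes: 9! = 362880.
Probability = 133496/362880 = 16687/45360.

16687/45360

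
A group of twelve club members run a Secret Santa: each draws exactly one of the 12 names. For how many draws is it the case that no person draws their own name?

176214841

By inclusion-exclusion, !12 = Σ (-1)^k · 12!/k! for k=0..12
= 12! - 12!/1! + 12!/2! - 12!/3! + 12!/4! - 12!/5! + 12!/6! - 12!/7! + 12!/8! - 12!/9! + 12!/10! - 12!/11! + 12!/12!
= 479001600 - 479001600 + 239500800 - 79833600 + 19958400 - 3991680 + 665280 - 95040 + 11880 - 1320 + 132 - 12 + 1
= 176214841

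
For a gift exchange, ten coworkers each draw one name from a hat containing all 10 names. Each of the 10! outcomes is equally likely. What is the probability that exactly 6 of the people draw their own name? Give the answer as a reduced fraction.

1/1920

Favorable outcomes: C(10,6)·!4 = 210·9 = 1890.
Total outcomes: 10! = 3628800.
Probability = 1890/3628800 = 1/1920.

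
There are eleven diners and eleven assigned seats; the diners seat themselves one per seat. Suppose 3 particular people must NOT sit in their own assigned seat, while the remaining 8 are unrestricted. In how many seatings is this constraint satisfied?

Inclusion-exclusion on the 3 forbidden self-matches:
Σ_{j=0}^{3} (-1)^j C(3,j)(11-j)!
= C(3,0)·11! - C(3,1)·10! + C(3,2)·9! - C(3,3)·8!
= 39916800 - 10886400 + 1088640 - 40320
= 30078720

30078720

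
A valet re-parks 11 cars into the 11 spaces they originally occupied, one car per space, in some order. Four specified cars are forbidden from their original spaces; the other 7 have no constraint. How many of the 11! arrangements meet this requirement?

Let A_j be the event that the j-th constrained one is fixed. By inclusion-exclusion over the 4 events:
Σ_{j=0}^{4} (-1)^j C(4,j)(11-j)!
= C(4,0)·11! - C(4,1)·10! + C(4,2)·9! - C(4,3)·8! + C(4,4)·7!
= 39916800 - 14515200 + 2177280 - 161280 + 5040
= 27422640

27422640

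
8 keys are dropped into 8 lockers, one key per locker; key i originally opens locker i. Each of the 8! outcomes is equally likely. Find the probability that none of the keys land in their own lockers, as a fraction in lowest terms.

Favorable outcomes: !8 = 14833.
Total outcomes: 8! = 40320.
Probability = 14833/40320 = 2119/5760.

2119/5760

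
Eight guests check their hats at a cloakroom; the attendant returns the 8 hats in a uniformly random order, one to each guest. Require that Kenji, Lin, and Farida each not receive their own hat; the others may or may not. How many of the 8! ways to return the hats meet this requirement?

27240

Inclusion-exclusion on the 3 forbidden self-matches:
Σ_{j=0}^{3} (-1)^j C(3,j)(8-j)!
= C(3,0)·8! - C(3,1)·7! + C(3,2)·6! - C(3,3)·5!
= 40320 - 15120 + 2160 - 120
= 27240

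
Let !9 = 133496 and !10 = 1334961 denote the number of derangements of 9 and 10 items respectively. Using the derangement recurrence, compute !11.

14684570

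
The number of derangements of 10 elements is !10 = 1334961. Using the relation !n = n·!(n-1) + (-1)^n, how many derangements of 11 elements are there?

14684570

!11 = 11·1334961 - 1 = 14684570.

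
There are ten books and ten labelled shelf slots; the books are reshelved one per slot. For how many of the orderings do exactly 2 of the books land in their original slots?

667485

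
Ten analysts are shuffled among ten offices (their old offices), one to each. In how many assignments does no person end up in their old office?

Recurrence: !10 = 10·!9 + (-1)^10.
!10 = 10·133496 + 1 = 1334961

1334961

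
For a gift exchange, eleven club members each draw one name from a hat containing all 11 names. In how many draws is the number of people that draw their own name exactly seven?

Choose which 7 of the 11 are fixed: C(11,7) = 330.
The other 4 form a derangement: !4 = 9.
Total: 330 × 9 = 2970.

2970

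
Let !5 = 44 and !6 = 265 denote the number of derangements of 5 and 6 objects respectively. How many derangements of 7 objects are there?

1854

!7 = (7-1)·(!6 + !5) = 6·(265 + 44) = 6·309 = 1854.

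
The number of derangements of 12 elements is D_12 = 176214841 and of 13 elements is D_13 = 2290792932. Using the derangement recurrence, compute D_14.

D_14 = (14-1)·(D_13 + D_12) = 13·(2290792932 + 176214841) = 13·2467007773 = 32071101049.

32071101049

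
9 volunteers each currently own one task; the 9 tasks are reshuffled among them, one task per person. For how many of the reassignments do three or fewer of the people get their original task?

355997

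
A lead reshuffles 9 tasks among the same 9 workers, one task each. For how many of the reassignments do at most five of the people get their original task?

Sum C(9,i)·!(9-i) for i = 0..5:
  i=0: C(9,0)·!9 = 1·133496 = 133496
  i=1: C(9,1)·!8 = 9·14833 = 133497
  i=2: C(9,2)·!7 = 36·1854 = 66744
  i=3: C(9,3)·!6 = 84·265 = 22260
  i=4: C(9,4)·!5 = 126·44 = 5544
  i=5: C(9,5)·!4 = 126·9 = 1134
Total = 362675.

362675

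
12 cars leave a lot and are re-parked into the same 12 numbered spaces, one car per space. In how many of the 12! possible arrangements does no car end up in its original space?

176214841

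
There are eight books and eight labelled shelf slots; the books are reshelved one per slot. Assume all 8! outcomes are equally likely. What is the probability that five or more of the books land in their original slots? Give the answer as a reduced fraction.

Favorable outcomes: Σ_{i≥5} C(8,i)·!(8-i) = 56·2 + 28·1 + 8·0 + 1·1 = 141.
Total outcomes: 8! = 40320.
Probability = 141/40320 = 47/13440.

47/13440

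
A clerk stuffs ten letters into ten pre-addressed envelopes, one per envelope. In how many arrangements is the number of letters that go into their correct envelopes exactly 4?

55650

Choose which 4 of the 10 are fixed: C(10,4) = 210.
The remaining 6 must be deranged: !6 = 265.
Total: 210 × 265 = 55650.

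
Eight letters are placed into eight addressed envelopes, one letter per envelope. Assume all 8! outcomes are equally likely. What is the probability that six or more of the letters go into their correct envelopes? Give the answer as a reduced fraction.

Favorable outcomes: Σ_{i≥6} C(8,i)·!(8-i) = 28·1 + 8·0 + 1·1 = 29.
Total outcomes: 8! = 40320.
Probability = 29/40320 = 29/40320.

29/40320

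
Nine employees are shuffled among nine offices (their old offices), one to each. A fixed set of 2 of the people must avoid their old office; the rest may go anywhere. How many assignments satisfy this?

Let A_j be the event that the j-th constrained one is fixed. By inclusion-exclusion over the 2 events:
Σ_{j=0}^{2} (-1)^j C(2,j)(9-j)!
= C(2,0)·9! - C(2,1)·8! + C(2,2)·7!
= 362880 - 80640 + 5040
= 287280

287280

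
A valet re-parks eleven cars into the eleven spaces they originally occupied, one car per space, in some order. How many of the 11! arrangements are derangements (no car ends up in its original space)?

14684570

!11 = 11! · Σ_{k=0}^{11} (-1)^k/k!
= 11! - 11!/1! + 11!/2! - 11!/3! + 11!/4! - 11!/5! + 11!/6! - 11!/7! + 11!/8! - 11!/9! + 11!/10! - 11!/11!
= 39916800 - 39916800 + 19958400 - 6652800 + 1663200 - 332640 + 55440 - 7920 + 990 - 110 + 11 - 1
= 14684570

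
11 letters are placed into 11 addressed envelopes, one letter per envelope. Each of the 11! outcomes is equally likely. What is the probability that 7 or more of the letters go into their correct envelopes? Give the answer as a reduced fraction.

Favorable outcomes: Σ_{i≥7} C(11,i)·!(11-i) = 330·9 + 165·2 + 55·1 + 11·0 + 1·1 = 3356.
Total outcomes: 11! = 39916800.
Probability = 3356/39916800 = 839/9979200.

839/9979200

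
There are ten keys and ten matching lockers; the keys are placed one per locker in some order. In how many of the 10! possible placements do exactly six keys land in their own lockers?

Choose which 6 of the 10 are fixed: C(10,6) = 210.
The remaining 4 must be deranged: !4 = 9.
Total: 210 × 9 = 1890.

1890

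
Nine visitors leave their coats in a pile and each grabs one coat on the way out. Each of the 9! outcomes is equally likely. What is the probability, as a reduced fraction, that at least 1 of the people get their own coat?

28673/45360

Favorable outcomes: Σ_{i≥1} C(9,i)·!(9-i) = 9·14833 + 36·1854 + 84·265 + 126·44 + 126·9 + 84·2 + 36·1 + 9·0 + 1·1 = 229384.
Total outcomes: 9! = 362880.
Probability = 229384/362880 = 28673/45360.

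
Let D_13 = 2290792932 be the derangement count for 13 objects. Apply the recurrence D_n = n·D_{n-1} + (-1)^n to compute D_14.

D_14 = 14·2290792932 + 1 = 32071101049.

32071101049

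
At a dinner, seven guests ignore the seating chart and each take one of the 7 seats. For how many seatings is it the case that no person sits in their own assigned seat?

By inclusion-exclusion, !7 = Σ (-1)^k · 7!/k! for k=0..7
= 7! - 7!/1! + 7!/2! - 7!/3! + 7!/4! - 7!/5! + 7!/6! - 7!/7!
= 5040 - 5040 + 2520 - 840 + 210 - 42 + 7 - 1
= 1854

1854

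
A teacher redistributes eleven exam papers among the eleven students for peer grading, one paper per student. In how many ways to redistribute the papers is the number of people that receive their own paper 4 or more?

757934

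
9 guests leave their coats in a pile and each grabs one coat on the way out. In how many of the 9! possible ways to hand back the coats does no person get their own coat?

By inclusion-exclusion, !9 = Σ (-1)^k · 9!/k! for k=0..9
= 9! - 9!/1! + 9!/2! - 9!/3! + 9!/4! - 9!/5! + 9!/6! - 9!/7! + 9!/8! - 9!/9!
= 362880 - 362880 + 181440 - 60480 + 15120 - 3024 + 504 - 72 + 9 - 1
= 133496

133496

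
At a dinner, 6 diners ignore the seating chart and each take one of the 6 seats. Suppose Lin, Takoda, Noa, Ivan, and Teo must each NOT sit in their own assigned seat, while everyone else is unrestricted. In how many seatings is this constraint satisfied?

309

Inclusion-exclusion on the 5 forbidden self-matches:
Σ_{j=0}^{5} (-1)^j C(5,j)(6-j)!
= C(5,0)·6! - C(5,1)·5! + C(5,2)·4! - C(5,3)·3! + C(5,4)·2! - C(5,5)·1!
= 720 - 600 + 240 - 60 + 10 - 1
= 309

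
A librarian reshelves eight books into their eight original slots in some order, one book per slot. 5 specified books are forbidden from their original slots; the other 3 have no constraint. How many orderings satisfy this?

Inclusion-exclusion on the 5 forbidden self-matches:
Σ_{j=0}^{5} (-1)^j C(5,j)(8-j)!
= C(5,0)·8! - C(5,1)·7! + C(5,2)·6! - C(5,3)·5! + C(5,4)·4! - C(5,5)·3!
= 40320 - 25200 + 7200 - 1200 + 120 - 6
= 21234

21234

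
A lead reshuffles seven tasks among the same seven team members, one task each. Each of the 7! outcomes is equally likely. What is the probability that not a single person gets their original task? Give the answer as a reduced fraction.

103/280

Favorable outcomes: !7 = 1854.
Total outcomes: 7! = 5040.
Probability = 1854/5040 = 103/280.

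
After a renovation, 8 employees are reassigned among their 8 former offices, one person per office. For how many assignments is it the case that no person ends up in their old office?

14833

!8 is the nearest integer to 8!/e.
8! = 40320, and 40320/e ≈ 14832.90, so !8 = 14833.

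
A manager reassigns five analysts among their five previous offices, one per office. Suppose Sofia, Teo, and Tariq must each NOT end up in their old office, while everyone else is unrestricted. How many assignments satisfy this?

64

Inclusion-exclusion on the 3 forbidden self-matches:
Σ_{j=0}^{3} (-1)^j C(3,j)(5-j)!
= C(3,0)·5! - C(3,1)·4! + C(3,2)·3! - C(3,3)·2!
= 120 - 72 + 18 - 2
= 64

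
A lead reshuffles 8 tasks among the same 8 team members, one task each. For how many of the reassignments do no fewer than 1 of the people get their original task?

25487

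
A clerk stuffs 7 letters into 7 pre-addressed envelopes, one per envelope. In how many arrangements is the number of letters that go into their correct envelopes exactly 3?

315

Choose which 3 of the 7 are fixed: C(7,3) = 35.
The other 4 form a derangement: !4 = 9.
Total: 35 × 9 = 315.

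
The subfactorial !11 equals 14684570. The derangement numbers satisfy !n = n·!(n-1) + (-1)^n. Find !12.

176214841

!12 = 12·14684570 + 1 = 176214841.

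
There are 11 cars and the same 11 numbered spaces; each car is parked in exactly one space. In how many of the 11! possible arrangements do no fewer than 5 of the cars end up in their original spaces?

# with exactly i fixed is C(11,i)·!(11-i); sum over i=5..11:
  i=5: C(11,5)·!6 = 462·265 = 122430
  i=6: C(11,6)·!5 = 462·44 = 20328
  i=7: C(11,7)·!4 = 330·9 = 2970
  i=8: C(11,8)·!3 = 165·2 = 330
  i=9: C(11,9)·!2 = 55·1 = 55
  i=10: C(11,10)·!1 = 11·0 = 0
  i=11: C(11,11)·!0 = 1·1 = 1
Total = 146114.

146114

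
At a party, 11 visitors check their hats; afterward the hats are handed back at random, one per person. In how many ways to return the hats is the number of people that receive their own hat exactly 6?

20328

Choose which 6 of the 11 are fixed: C(11,6) = 462.
The other 5 form a derangement: !5 = 44.
Total: 462 × 44 = 20328.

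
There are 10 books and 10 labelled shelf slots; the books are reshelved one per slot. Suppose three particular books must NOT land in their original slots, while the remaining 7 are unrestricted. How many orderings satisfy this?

2656080

Inclusion-exclusion on the 3 forbidden self-matches:
Σ_{j=0}^{3} (-1)^j C(3,j)(10-j)!
= C(3,0)·10! - C(3,1)·9! + C(3,2)·8! - C(3,3)·7!
= 3628800 - 1088640 + 120960 - 5040
= 2656080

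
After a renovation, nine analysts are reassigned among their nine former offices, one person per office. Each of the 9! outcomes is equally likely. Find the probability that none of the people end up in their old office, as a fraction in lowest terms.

Favorable outcomes: !9 = 133496.
Total outcomes: 9! = 362880.
Probability = 133496/362880 = 16687/45360.

16687/45360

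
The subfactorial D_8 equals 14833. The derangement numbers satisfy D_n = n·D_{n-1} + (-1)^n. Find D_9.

133496

D_9 = 9·14833 - 1 = 133496.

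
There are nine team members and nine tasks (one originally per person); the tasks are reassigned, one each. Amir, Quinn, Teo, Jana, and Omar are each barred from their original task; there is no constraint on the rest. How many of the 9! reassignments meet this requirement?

Inclusion-exclusion on the 5 forbidden self-matches:
Σ_{j=0}^{5} (-1)^j C(5,j)(9-j)!
= C(5,0)·9! - C(5,1)·8! + C(5,2)·7! - C(5,3)·6! + C(5,4)·5! - C(5,5)·4!
= 362880 - 201600 + 50400 - 7200 + 600 - 24
= 205056

205056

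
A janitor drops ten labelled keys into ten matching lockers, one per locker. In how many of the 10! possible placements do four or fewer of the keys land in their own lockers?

Sum C(10,i)·!(10-i) for i = 0..4:
  i=0: C(10,0)·!10 = 1·1334961 = 1334961
  i=1: C(10,1)·!9 = 10·133496 = 1334960
  i=2: C(10,2)·!8 = 45·14833 = 667485
  i=3: C(10,3)·!7 = 120·1854 = 222480
  i=4: C(10,4)·!6 = 210·265 = 55650
Total = 3615536.

3615536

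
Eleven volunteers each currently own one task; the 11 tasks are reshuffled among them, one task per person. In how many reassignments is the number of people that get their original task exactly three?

2447445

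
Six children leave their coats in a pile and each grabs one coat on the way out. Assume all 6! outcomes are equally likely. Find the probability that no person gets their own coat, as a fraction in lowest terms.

Favorable outcomes: !6 = 265.
Total outcomes: 6! = 720.
Probability = 265/720 = 53/144.

53/144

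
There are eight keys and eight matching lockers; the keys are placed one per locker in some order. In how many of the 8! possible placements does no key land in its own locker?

14833

The subfactorial !8 = [8!/e] (nearest integer).
8! = 40320, and 40320/e ≈ 14832.90, so !8 = 14833.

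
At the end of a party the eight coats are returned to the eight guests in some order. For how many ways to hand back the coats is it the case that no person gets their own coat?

14833

!8 is the nearest integer to 8!/e.
8! = 40320, and 40320/e ≈ 14832.90, so !8 = 14833.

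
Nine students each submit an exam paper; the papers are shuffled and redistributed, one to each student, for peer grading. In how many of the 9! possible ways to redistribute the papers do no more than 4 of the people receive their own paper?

361541

Sum C(9,i)·!(9-i) for i = 0..4:
  i=0: C(9,0)·!9 = 1·133496 = 133496
  i=1: C(9,1)·!8 = 9·14833 = 133497
  i=2: C(9,2)·!7 = 36·1854 = 66744
  i=3: C(9,3)·!6 = 84·265 = 22260
  i=4: C(9,4)·!5 = 126·44 = 5544
Total = 361541.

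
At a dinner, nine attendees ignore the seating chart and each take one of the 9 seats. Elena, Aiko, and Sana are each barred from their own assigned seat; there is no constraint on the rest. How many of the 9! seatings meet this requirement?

256320

Inclusion-exclusion on the 3 forbidden self-matches:
Σ_{j=0}^{3} (-1)^j C(3,j)(9-j)!
= C(3,0)·9! - C(3,1)·8! + C(3,2)·7! - C(3,3)·6!
= 362880 - 120960 + 15120 - 720
= 256320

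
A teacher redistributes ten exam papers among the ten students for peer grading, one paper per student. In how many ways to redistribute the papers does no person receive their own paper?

1334961

!10 = 10! · Σ_{k=0}^{10} (-1)^k/k!
= 10! - 10!/1! + 10!/2! - 10!/3! + 10!/4! - 10!/5! + 10!/6! - 10!/7! + 10!/8! - 10!/9! + 10!/10!
= 3628800 - 3628800 + 1814400 - 604800 + 151200 - 30240 + 5040 - 720 + 90 - 10 + 1
= 1334961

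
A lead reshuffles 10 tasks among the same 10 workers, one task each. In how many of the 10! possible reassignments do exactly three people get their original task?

Choose which 3 of the 10 are fixed: C(10,3) = 120.
The other 7 form a derangement: !7 = 1854.
Total: 120 × 1854 = 222480.

222480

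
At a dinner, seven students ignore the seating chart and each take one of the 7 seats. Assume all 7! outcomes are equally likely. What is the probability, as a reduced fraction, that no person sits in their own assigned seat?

Favorable outcomes: !7 = 1854.
Total outcomes: 7! = 5040.
Probability = 1854/5040 = 103/280.

103/280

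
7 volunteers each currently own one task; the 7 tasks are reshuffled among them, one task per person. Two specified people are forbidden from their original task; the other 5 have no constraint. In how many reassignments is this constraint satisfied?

3720

Let A_j be the event that the j-th constrained one is fixed. By inclusion-exclusion over the 2 events:
Σ_{j=0}^{2} (-1)^j C(2,j)(7-j)!
= C(2,0)·7! - C(2,1)·6! + C(2,2)·5!
= 5040 - 1440 + 120
= 3720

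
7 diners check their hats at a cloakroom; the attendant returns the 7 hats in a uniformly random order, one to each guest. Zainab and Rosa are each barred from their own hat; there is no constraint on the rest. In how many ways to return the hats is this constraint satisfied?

3720

Inclusion-exclusion on the 2 forbidden self-matches:
Σ_{j=0}^{2} (-1)^j C(2,j)(7-j)!
= C(2,0)·7! - C(2,1)·6! + C(2,2)·5!
= 5040 - 1440 + 120
= 3720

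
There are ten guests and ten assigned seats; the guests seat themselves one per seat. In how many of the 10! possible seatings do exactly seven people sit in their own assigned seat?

240

Pick the 7 fixed positions: C(10,7) = 120 ways.
The other 3 form a derangement: !3 = 2.
Total: 120 × 2 = 240.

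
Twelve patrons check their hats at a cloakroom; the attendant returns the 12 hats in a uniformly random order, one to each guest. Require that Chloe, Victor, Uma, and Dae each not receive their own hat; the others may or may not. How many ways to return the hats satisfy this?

339696000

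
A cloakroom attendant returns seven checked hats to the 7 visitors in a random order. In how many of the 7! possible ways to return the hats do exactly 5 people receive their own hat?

21

Choose which 5 of the 7 are fixed: C(7,5) = 21.
The other 2 form a derangement: !2 = 1.
Total: 21 × 1 = 21.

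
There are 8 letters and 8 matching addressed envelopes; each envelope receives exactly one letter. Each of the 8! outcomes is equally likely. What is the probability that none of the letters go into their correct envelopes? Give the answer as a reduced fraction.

2119/5760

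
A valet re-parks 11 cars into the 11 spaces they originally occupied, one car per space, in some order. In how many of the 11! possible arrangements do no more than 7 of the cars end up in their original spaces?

39916414

Sum C(11,i)·!(11-i) for i = 0..7:
  i=0: C(11,0)·!11 = 1·14684570 = 14684570
  i=1: C(11,1)·!10 = 11·1334961 = 14684571
  i=2: C(11,2)·!9 = 55·133496 = 7342280
  i=3: C(11,3)·!8 = 165·14833 = 2447445
  i=4: C(11,4)·!7 = 330·1854 = 611820
  i=5: C(11,5)·!6 = 462·265 = 122430
  i=6: C(11,6)·!5 = 462·44 = 20328
  i=7: C(11,7)·!4 = 330·9 = 2970
Total = 39916414.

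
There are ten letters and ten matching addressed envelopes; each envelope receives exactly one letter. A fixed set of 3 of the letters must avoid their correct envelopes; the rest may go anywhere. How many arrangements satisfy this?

2656080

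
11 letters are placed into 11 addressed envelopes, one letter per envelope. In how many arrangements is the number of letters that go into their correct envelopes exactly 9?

55

Pick the 9 fixed positions: C(11,9) = 55 ways.
The other 2 form a derangement: !2 = 1.
Total: 55 × 1 = 55.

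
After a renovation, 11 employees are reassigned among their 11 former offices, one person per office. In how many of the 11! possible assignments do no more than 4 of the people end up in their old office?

# with exactly i fixed is C(11,i)·!(11-i); sum over i=0..4:
  i=0: C(11,0)·!11 = 1·14684570 = 14684570
  i=1: C(11,1)·!10 = 11·1334961 = 14684571
  i=2: C(11,2)·!9 = 55·133496 = 7342280
  i=3: C(11,3)·!8 = 165·14833 = 2447445
  i=4: C(11,4)·!7 = 330·1854 = 611820
Total = 39770686.

39770686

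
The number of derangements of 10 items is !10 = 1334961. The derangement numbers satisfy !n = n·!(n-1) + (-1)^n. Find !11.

14684570

!11 = 11·1334961 - 1 = 14684570.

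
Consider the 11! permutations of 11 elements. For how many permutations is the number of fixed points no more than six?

39913444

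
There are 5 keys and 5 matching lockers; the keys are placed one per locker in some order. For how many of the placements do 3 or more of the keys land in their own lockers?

11

Sum C(5,i)·!(5-i) for i = 3..5:
  i=3: C(5,3)·!2 = 10·1 = 10
  i=4: C(5,4)·!1 = 5·0 = 0
  i=5: C(5,5)·!0 = 1·1 = 1
Total = 11.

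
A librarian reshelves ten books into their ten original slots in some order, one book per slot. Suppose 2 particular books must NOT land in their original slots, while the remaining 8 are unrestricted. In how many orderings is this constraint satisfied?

Inclusion-exclusion on the 2 forbidden self-matches:
Σ_{j=0}^{2} (-1)^j C(2,j)(10-j)!
= C(2,0)·10! - C(2,1)·9! + C(2,2)·8!
= 3628800 - 725760 + 40320
= 2943360

2943360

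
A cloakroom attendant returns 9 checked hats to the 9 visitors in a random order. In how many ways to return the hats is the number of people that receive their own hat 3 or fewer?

355997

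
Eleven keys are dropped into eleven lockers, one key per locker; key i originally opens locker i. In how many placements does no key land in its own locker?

14684570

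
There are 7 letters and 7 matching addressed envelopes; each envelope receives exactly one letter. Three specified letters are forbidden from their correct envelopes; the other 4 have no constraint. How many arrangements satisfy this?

Let A_j be the event that the j-th constrained one is fixed. By inclusion-exclusion over the 3 events:
Σ_{j=0}^{3} (-1)^j C(3,j)(7-j)!
= C(3,0)·7! - C(3,1)·6! + C(3,2)·5! - C(3,3)·4!
= 5040 - 2160 + 360 - 24
= 3216

3216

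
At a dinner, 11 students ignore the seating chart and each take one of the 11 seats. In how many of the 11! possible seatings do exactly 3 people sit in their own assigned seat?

Choose which 3 of the 11 are fixed: C(11,3) = 165.
The other 8 form a derangement: !8 = 14833.
Total: 165 × 14833 = 2447445.

2447445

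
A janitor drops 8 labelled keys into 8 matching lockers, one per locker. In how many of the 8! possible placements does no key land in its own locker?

14833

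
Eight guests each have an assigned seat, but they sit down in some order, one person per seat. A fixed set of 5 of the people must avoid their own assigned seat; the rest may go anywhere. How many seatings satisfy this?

Let A_j be the event that the j-th constrained one is fixed. By inclusion-exclusion over the 5 events:
Σ_{j=0}^{5} (-1)^j C(5,j)(8-j)!
= C(5,0)·8! - C(5,1)·7! + C(5,2)·6! - C(5,3)·5! + C(5,4)·4! - C(5,5)·3!
= 40320 - 25200 + 7200 - 1200 + 120 - 6
= 21234

21234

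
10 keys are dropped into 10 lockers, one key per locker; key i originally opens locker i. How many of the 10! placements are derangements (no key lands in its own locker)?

1334961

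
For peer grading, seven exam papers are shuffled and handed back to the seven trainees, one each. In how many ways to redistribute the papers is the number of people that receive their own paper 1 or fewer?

3709

Sum C(7,i)·!(7-i) for i = 0..1:
  i=0: C(7,0)·!7 = 1·1854 = 1854
  i=1: C(7,1)·!6 = 7·265 = 1855
Total = 3709.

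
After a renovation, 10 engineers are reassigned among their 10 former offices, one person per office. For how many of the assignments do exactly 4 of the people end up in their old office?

Choose which 4 of the 10 are fixed: C(10,4) = 210.
The remaining 6 must be deranged: !6 = 265.
Total: 210 × 265 = 55650.

55650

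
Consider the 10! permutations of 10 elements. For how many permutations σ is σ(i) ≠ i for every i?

Use !n = (n-1)(!(n-1) + !(n-2)).
!10 = 9·(133496 + 14833) = 9·148329 = 1334961

1334961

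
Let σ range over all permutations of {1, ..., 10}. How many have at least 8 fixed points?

Sum C(10,i)·!(10-i) for i = 8..10:
  i=8: C(10,8)·!2 = 45·1 = 45
  i=9: C(10,9)·!1 = 10·0 = 0
  i=10: C(10,10)·!0 = 1·1 = 1
Total = 46.

46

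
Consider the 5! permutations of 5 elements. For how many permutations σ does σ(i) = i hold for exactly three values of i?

10

Pick the 3 fixed positions: C(5,3) = 10 ways.
The remaining 2 must be deranged: !2 = 1.
Total: 10 × 1 = 10.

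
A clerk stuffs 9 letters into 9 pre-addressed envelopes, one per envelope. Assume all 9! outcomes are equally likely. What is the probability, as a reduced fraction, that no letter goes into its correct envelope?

16687/45360

Favorable outcomes: !9 = 133496.
Total outcomes: 9! = 362880.
Probability = 133496/362880 = 16687/45360.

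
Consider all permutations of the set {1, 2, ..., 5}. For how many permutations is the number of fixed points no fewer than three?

11

Sum C(5,i)·!(5-i) for i = 3..5:
  i=3: C(5,3)·!2 = 10·1 = 10
  i=4: C(5,4)·!1 = 5·0 = 0
  i=5: C(5,5)·!0 = 1·1 = 1
Total = 11.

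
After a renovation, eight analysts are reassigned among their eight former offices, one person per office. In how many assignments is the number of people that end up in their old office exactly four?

Pick the 4 fixed positions: C(8,4) = 70 ways.
The remaining 4 must be deranged: !4 = 9.
Total: 70 × 9 = 630.

630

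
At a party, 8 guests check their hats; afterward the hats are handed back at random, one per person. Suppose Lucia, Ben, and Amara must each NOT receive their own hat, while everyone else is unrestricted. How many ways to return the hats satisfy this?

Inclusion-exclusion on the 3 forbidden self-matches:
Σ_{j=0}^{3} (-1)^j C(3,j)(8-j)!
= C(3,0)·8! - C(3,1)·7! + C(3,2)·6! - C(3,3)·5!
= 40320 - 15120 + 2160 - 120
= 27240

27240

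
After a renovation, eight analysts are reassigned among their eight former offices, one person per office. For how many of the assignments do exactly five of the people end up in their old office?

Choose which 5 of the 8 are fixed: C(8,5) = 56.
The other 3 form a derangement: !3 = 2.
Total: 56 × 2 = 112.

112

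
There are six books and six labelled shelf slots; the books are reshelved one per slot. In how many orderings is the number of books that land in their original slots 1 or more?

Sum C(6,i)·!(6-i) for i = 1..6:
  i=1: C(6,1)·!5 = 6·44 = 264
  i=2: C(6,2)·!4 = 15·9 = 135
  i=3: C(6,3)·!3 = 20·2 = 40
  i=4: C(6,4)·!2 = 15·1 = 15
  i=5: C(6,5)·!1 = 6·0 = 0
  i=6: C(6,6)·!0 = 1·1 = 1
Total = 455.

455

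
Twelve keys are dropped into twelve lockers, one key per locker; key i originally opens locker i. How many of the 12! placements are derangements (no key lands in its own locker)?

176214841

!12 = 12! · Σ_{k=0}^{12} (-1)^k/k!
= 12! - 12!/1! + 12!/2! - 12!/3! + 12!/4! - 12!/5! + 12!/6! - 12!/7! + 12!/8! - 12!/9! + 12!/10! - 12!/11! + 12!/12!
= 479001600 - 479001600 + 239500800 - 79833600 + 19958400 - 3991680 + 665280 - 95040 + 11880 - 1320 + 132 - 12 + 1
= 176214841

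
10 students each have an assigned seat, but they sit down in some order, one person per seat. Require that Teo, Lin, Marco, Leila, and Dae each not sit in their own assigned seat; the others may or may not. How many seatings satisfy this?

2170680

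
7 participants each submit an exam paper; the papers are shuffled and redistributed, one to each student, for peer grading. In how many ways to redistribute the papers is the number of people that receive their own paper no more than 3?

4948

Sum C(7,i)·!(7-i) for i = 0..3:
  i=0: C(7,0)·!7 = 1·1854 = 1854
  i=1: C(7,1)·!6 = 7·265 = 1855
  i=2: C(7,2)·!5 = 21·44 = 924
  i=3: C(7,3)·!4 = 35·9 = 315
Total = 4948.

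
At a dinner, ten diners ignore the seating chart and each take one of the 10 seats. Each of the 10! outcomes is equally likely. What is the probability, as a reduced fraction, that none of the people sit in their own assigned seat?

16481/44800

Favorable outcomes: !10 = 1334961.
Total outcomes: 10! = 3628800.
Probability = 1334961/3628800 = 16481/44800.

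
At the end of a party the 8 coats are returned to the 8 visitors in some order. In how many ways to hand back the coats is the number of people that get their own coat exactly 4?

630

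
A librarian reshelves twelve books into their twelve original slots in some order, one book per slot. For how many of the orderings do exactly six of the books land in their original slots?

Pick the 6 fixed positions: C(12,6) = 924 ways.
The other 6 form a derangement: !6 = 265.
Total: 924 × 265 = 244860.

244860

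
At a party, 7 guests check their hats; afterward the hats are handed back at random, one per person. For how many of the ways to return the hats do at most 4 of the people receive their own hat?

5018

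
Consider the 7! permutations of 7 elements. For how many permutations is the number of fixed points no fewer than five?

Sum C(7,i)·!(7-i) for i = 5..7:
  i=5: C(7,5)·!2 = 21·1 = 21
  i=6: C(7,6)·!1 = 7·0 = 0
  i=7: C(7,7)·!0 = 1·1 = 1
Total = 22.

22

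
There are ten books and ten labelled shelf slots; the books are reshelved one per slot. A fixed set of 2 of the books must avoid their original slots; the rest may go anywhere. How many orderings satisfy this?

2943360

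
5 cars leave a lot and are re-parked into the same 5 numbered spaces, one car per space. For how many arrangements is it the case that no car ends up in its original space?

The number of derangements of 5 is !5 = Σ_{k=0}^{5} (-1)^k·5!/k!
= 5! - 5!/1! + 5!/2! - 5!/3! + 5!/4! - 5!/5!
= 120 - 120 + 60 - 20 + 5 - 1
= 44

44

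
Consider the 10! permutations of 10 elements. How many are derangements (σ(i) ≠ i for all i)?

1334961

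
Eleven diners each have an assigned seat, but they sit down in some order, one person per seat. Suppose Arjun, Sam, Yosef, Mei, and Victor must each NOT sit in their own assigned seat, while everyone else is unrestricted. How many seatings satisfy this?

25022880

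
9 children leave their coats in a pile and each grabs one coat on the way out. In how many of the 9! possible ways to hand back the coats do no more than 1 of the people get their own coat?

266993

Sum C(9,i)·!(9-i) for i = 0..1:
  i=0: C(9,0)·!9 = 1·133496 = 133496
  i=1: C(9,1)·!8 = 9·14833 = 133497
Total = 266993.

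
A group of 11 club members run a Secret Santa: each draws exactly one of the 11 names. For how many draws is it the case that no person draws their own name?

14684570

By inclusion-exclusion, !11 = Σ (-1)^k · 11!/k! for k=0..11
= 11! - 11!/1! + 11!/2! - 11!/3! + 11!/4! - 11!/5! + 11!/6! - 11!/7! + 11!/8! - 11!/9! + 11!/10! - 11!/11!
= 39916800 - 39916800 + 19958400 - 6652800 + 1663200 - 332640 + 55440 - 7920 + 990 - 110 + 11 - 1
= 14684570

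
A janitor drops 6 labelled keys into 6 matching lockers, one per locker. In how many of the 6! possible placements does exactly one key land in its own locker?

264

Pick the single fixed position: C(6,1) = 6 ways.
The other 5 form a derangement: !5 = 44.
Total: 6 × 44 = 264.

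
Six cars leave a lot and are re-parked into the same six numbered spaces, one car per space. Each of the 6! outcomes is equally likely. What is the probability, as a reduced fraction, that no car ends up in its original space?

Favorable outcomes: !6 = 265.
Total outcomes: 6! = 720.
Probability = 265/720 = 53/144.

53/144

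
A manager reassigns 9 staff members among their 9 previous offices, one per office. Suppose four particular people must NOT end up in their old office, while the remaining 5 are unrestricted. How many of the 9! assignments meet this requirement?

229080

Let A_j be the event that the j-th constrained one is fixed. By inclusion-exclusion over the 4 events:
Σ_{j=0}^{4} (-1)^j C(4,j)(9-j)!
= C(4,0)·9! - C(4,1)·8! + C(4,2)·7! - C(4,3)·6! + C(4,4)·5!
= 362880 - 161280 + 30240 - 2880 + 120
= 229080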